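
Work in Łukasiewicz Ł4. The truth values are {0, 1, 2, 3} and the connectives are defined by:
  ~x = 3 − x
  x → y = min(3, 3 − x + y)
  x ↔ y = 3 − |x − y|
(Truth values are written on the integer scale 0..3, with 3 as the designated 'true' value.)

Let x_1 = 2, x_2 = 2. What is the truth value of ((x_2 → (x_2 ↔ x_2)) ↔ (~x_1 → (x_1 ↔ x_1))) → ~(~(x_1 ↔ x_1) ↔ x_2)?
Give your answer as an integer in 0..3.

x_2 ↔ x_2 = 2 ↔ 2 = 3
x_2 → (x_2 ↔ x_2) = 2 → 3 = 3
~x_1 = ~2 = 1
x_1 ↔ x_1 = 2 ↔ 2 = 3
~x_1 → (x_1 ↔ x_1) = 1 → 3 = 3
(x_2 → (x_2 ↔ x_2)) ↔ (~x_1 → (x_1 ↔ x_1)) = 3 ↔ 3 = 3
x_1 ↔ x_1 = 2 ↔ 2 = 3
~(x_1 ↔ x_1) = ~3 = 0
~(x_1 ↔ x_1) ↔ x_2 = 0 ↔ 2 = 1
~(~(x_1 ↔ x_1) ↔ x_2) = ~1 = 2
((x_2 → (x_2 ↔ x_2)) ↔ (~x_1 → (x_1 ↔ x_1))) → ~(~(x_1 ↔ x_1) ↔ x_2) = 3 → 2 = 2

2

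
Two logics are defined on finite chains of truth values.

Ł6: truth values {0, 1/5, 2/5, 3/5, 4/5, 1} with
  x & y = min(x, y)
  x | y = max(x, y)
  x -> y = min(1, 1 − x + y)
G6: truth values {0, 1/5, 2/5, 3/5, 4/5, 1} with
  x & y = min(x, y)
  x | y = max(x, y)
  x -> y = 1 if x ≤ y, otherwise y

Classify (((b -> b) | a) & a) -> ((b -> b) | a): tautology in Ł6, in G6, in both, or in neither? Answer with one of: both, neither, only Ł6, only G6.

In Ł6: every assignment gives 1 — tautology.
In G6: every assignment gives 1 — tautology.

both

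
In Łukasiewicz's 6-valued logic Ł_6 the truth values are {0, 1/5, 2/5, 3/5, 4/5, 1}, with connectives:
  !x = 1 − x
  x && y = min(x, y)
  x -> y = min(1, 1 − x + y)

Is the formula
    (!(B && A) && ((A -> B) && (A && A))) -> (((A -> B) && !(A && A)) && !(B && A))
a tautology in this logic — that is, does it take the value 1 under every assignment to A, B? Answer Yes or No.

Counterexample: take A = 3/5, B = 1/5.
B && A = 1/5 && 3/5 = 1/5
!(B && A) = !1/5 = 4/5
A -> B = 3/5 -> 1/5 = 3/5
A && A = 3/5 && 3/5 = 3/5
(A -> B) && (A && A) = 3/5 && 3/5 = 3/5
!(B && A) && ((A -> B) && (A && A)) = 4/5 && 3/5 = 3/5
A -> B = 3/5 -> 1/5 = 3/5
A && A = 3/5 && 3/5 = 3/5
!(A && A) = !3/5 = 2/5
(A -> B) && !(A && A) = 3/5 && 2/5 = 2/5
B && A = 1/5 && 3/5 = 1/5
!(B && A) = !1/5 = 4/5
((A -> B) && !(A && A)) && !(B && A) = 2/5 && 4/5 = 2/5
(!(B && A) && ((A -> B) && (A && A))) -> (((A -> B) && !(A && A)) && !(B && A)) = 3/5 -> 2/5 = 4/5
This gives 4/5 ≠ 1.

No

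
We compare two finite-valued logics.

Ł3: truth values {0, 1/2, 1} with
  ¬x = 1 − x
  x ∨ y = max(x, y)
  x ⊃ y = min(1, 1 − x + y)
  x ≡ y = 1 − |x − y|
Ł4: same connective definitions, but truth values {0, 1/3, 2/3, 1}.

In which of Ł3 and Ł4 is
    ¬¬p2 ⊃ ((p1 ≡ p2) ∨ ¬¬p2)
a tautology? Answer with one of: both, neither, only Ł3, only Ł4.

In Ł3: every assignment gives 1 — tautology.
In Ł4: every assignment gives 1 — tautology.

both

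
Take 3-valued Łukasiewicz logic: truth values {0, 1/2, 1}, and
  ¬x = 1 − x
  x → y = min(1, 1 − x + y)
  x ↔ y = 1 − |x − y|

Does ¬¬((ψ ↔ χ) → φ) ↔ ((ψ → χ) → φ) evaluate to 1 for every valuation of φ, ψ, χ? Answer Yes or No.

Counterexample: take φ = 0, ψ = 0, χ = 1/2.
ψ ↔ χ = 0 ↔ 1/2 = 1/2
(ψ ↔ χ) → φ = 1/2 → 0 = 1/2
¬((ψ ↔ χ) → φ) = ¬1/2 = 1/2
¬¬((ψ ↔ χ) → φ) = ¬1/2 = 1/2
ψ → χ = 0 → 1/2 = 1
(ψ → χ) → φ = 1 → 0 = 0
¬¬((ψ ↔ χ) → φ) ↔ ((ψ → χ) → φ) = 1/2 ↔ 0 = 1/2
This gives 1/2 ≠ 1.

No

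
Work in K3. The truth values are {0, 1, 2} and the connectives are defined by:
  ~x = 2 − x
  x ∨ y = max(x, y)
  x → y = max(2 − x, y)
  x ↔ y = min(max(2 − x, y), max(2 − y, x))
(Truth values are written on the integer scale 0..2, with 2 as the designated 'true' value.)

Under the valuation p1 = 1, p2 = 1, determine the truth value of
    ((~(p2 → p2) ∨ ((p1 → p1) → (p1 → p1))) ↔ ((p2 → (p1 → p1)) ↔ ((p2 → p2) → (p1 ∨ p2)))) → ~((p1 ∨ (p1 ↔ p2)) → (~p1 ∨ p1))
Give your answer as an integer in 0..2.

1

p2 → p2 = 1 → 1 = 1
~(p2 → p2) = ~1 = 1
p1 → p1 = 1 → 1 = 1
p1 → p1 = 1 → 1 = 1
(p1 → p1) → (p1 → p1) = 1 → 1 = 1
~(p2 → p2) ∨ ((p1 → p1) → (p1 → p1)) = 1 ∨ 1 = 1
p1 → p1 = 1 → 1 = 1
p2 → (p1 → p1) = 1 → 1 = 1
p2 → p2 = 1 → 1 = 1
p1 ∨ p2 = 1 ∨ 1 = 1
(p2 → p2) → (p1 ∨ p2) = 1 → 1 = 1
(p2 → (p1 → p1)) ↔ ((p2 → p2) → (p1 ∨ p2)) = 1 ↔ 1 = 1
(~(p2 → p2) ∨ ((p1 → p1) → (p1 → p1))) ↔ ((p2 → (p1 → p1)) ↔ ((p2 → p2) → (p1 ∨ p2))) = 1 ↔ 1 = 1
p1 ↔ p2 = 1 ↔ 1 = 1
p1 ∨ (p1 ↔ p2) = 1 ∨ 1 = 1
~p1 = ~1 = 1
~p1 ∨ p1 = 1 ∨ 1 = 1
(p1 ∨ (p1 ↔ p2)) → (~p1 ∨ p1) = 1 → 1 = 1
~((p1 ∨ (p1 ↔ p2)) → (~p1 ∨ p1)) = ~1 = 1
((~(p2 → p2) ∨ ((p1 → p1) → (p1 → p1))) ↔ ((p2 → (p1 → p1)) ↔ ((p2 → p2) → (p1 ∨ p2)))) → ~((p1 ∨ (p1 ↔ p2)) → (~p1 ∨ p1)) = 1 → 1 = 1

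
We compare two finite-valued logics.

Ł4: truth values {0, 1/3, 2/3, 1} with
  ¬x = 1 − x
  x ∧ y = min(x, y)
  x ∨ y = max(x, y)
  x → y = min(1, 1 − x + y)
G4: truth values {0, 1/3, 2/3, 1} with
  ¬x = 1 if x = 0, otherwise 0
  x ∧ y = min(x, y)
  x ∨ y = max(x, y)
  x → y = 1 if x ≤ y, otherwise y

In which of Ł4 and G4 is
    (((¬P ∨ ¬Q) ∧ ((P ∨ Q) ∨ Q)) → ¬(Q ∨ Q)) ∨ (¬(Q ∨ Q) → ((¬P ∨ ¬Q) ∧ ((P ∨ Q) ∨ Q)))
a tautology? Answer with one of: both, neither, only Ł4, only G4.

In Ł4: every assignment gives 1 — tautology.
In G4: every assignment gives 1 — tautology.

both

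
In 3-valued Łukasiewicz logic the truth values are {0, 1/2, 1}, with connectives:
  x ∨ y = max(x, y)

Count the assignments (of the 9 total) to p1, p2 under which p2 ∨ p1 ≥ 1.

p1 = 0, p2 = 0 ↦ 0  <
p1 = 0, p2 = 1/2 ↦ 1/2  <
p1 = 0, p2 = 1 ↦ 1  ≥
p1 = 1/2, p2 = 0 ↦ 1/2  <
p1 = 1/2, p2 = 1/2 ↦ 1/2  <
p1 = 1/2, p2 = 1 ↦ 1  ≥
p1 = 1, p2 = 0 ↦ 1  ≥
p1 = 1, p2 = 1/2 ↦ 1  ≥
p1 = 1, p2 = 1 ↦ 1  ≥
So 5 of the 9 assignments meet the threshold.

5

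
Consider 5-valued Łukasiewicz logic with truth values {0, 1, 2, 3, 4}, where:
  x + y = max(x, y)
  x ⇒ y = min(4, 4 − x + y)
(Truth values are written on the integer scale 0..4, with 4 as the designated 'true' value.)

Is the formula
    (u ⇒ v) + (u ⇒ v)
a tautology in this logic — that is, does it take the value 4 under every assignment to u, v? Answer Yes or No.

Counterexample: take u = 1, v = 0.
u ⇒ v = 1 ⇒ 0 = 3
u ⇒ v = 1 ⇒ 0 = 3
(u ⇒ v) + (u ⇒ v) = 3 + 3 = 3
This gives 3 ≠ 4.

No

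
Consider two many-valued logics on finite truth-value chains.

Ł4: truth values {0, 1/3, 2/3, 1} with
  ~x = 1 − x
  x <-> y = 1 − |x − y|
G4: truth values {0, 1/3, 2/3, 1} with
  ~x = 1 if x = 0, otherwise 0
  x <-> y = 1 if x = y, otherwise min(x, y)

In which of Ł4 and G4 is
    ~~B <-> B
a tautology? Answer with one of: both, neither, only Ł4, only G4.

only Ł4

In Ł4: every assignment gives 1 — tautology.
In G4: at B = 1/3 the value is 1/3 — not a tautology.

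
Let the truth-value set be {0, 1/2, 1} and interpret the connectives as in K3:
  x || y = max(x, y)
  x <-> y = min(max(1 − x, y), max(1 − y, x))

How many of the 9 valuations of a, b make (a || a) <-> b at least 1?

2

a = 0, b = 0 ↦ 1  ≥
a = 0, b = 1/2 ↦ 1/2  <
a = 0, b = 1 ↦ 0  <
a = 1/2, b = 0 ↦ 1/2  <
a = 1/2, b = 1/2 ↦ 1/2  <
a = 1/2, b = 1 ↦ 1/2  <
a = 1, b = 0 ↦ 0  <
a = 1, b = 1/2 ↦ 1/2  <
a = 1, b = 1 ↦ 1  ≥
So 2 of the 9 assignments meet the threshold.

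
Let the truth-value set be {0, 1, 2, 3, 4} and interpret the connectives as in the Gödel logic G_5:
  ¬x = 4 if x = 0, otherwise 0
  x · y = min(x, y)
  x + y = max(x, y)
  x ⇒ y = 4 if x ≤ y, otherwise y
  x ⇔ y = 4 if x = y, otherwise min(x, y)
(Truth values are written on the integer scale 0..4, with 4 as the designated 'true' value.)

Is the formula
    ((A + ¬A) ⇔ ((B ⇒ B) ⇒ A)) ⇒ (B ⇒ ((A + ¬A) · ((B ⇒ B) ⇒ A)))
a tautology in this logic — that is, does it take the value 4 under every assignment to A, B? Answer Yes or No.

No

Counterexample: take A = 1, B = 2.
¬A = ¬1 = 0
A + ¬A = 1 + 0 = 1
B ⇒ B = 2 ⇒ 2 = 4
(B ⇒ B) ⇒ A = 4 ⇒ 1 = 1
(A + ¬A) ⇔ ((B ⇒ B) ⇒ A) = 1 ⇔ 1 = 4
¬A = ¬1 = 0
A + ¬A = 1 + 0 = 1
B ⇒ B = 2 ⇒ 2 = 4
(B ⇒ B) ⇒ A = 4 ⇒ 1 = 1
(A + ¬A) · ((B ⇒ B) ⇒ A) = 1 · 1 = 1
B ⇒ ((A + ¬A) · ((B ⇒ B) ⇒ A)) = 2 ⇒ 1 = 1
((A + ¬A) ⇔ ((B ⇒ B) ⇒ A)) ⇒ (B ⇒ ((A + ¬A) · ((B ⇒ B) ⇒ A))) = 4 ⇒ 1 = 1
This gives 1 ≠ 4.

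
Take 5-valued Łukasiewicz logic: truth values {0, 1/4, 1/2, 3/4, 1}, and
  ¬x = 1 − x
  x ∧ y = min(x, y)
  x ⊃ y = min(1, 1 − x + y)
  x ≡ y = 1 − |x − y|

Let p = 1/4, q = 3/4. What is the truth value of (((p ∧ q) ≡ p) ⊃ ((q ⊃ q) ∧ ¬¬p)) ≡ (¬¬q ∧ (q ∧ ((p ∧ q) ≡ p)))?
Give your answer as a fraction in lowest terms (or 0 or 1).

1/2

p ∧ q = 1/4 ∧ 3/4 = 1/4
(p ∧ q) ≡ p = 1/4 ≡ 1/4 = 1
q ⊃ q = 3/4 ⊃ 3/4 = 1
¬p = ¬1/4 = 3/4
¬¬p = ¬3/4 = 1/4
(q ⊃ q) ∧ ¬¬p = 1 ∧ 1/4 = 1/4
((p ∧ q) ≡ p) ⊃ ((q ⊃ q) ∧ ¬¬p) = 1 ⊃ 1/4 = 1/4
¬q = ¬3/4 = 1/4
¬¬q = ¬1/4 = 3/4
p ∧ q = 1/4 ∧ 3/4 = 1/4
(p ∧ q) ≡ p = 1/4 ≡ 1/4 = 1
q ∧ ((p ∧ q) ≡ p) = 3/4 ∧ 1 = 3/4
¬¬q ∧ (q ∧ ((p ∧ q) ≡ p)) = 3/4 ∧ 3/4 = 3/4
(((p ∧ q) ≡ p) ⊃ ((q ⊃ q) ∧ ¬¬p)) ≡ (¬¬q ∧ (q ∧ ((p ∧ q) ≡ p))) = 1/4 ≡ 3/4 = 1/2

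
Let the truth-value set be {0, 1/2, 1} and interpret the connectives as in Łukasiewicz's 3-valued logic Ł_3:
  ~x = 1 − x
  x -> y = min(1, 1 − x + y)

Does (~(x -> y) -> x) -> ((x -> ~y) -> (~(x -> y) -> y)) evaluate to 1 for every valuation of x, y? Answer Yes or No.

No

Counterexample: take x = 1/2, y = 0.
x -> y = 1/2 -> 0 = 1/2
~(x -> y) = ~1/2 = 1/2
~(x -> y) -> x = 1/2 -> 1/2 = 1
~y = ~0 = 1
x -> ~y = 1/2 -> 1 = 1
x -> y = 1/2 -> 0 = 1/2
~(x -> y) = ~1/2 = 1/2
~(x -> y) -> y = 1/2 -> 0 = 1/2
(x -> ~y) -> (~(x -> y) -> y) = 1 -> 1/2 = 1/2
(~(x -> y) -> x) -> ((x -> ~y) -> (~(x -> y) -> y)) = 1 -> 1/2 = 1/2
This gives 1/2 ≠ 1.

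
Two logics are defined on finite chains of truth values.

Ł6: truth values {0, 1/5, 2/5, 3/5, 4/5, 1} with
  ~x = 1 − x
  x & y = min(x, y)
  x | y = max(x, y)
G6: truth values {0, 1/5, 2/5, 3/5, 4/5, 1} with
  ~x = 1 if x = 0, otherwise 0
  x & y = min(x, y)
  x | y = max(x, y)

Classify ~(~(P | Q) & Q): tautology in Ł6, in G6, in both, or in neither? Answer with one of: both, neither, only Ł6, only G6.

only G6

In Ł6: at P = 0, Q = 1/5 the value is 4/5 — not a tautology.
In G6: every assignment gives 1 — tautology.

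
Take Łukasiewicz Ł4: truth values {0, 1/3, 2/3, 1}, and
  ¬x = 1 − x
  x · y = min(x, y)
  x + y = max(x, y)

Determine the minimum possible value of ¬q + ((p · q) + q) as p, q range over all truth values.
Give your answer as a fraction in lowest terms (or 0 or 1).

Take p = 0, q = 1/3:
¬q = ¬1/3 = 2/3
p · q = 0 · 1/3 = 0
(p · q) + q = 0 + 1/3 = 1/3
¬q + ((p · q) + q) = 2/3 + 1/3 = 2/3
No assignment yields a value below 2/3, so this is the minimum.

2/3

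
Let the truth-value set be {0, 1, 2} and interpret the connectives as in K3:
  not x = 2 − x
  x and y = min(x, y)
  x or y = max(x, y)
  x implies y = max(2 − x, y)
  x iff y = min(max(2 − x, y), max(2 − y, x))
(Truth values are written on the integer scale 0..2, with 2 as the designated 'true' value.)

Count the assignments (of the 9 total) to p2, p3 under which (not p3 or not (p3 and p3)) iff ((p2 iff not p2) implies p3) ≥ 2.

p2 = 0, p3 = 0 ↦ 2  ≥
p2 = 0, p3 = 1 ↦ 1  <
p2 = 0, p3 = 2 ↦ 0  <
p2 = 1, p3 = 0 ↦ 1  <
p2 = 1, p3 = 1 ↦ 1  <
p2 = 1, p3 = 2 ↦ 0  <
p2 = 2, p3 = 0 ↦ 2  ≥
p2 = 2, p3 = 1 ↦ 1  <
p2 = 2, p3 = 2 ↦ 0  <
So 2 of the 9 assignments meet the threshold.

2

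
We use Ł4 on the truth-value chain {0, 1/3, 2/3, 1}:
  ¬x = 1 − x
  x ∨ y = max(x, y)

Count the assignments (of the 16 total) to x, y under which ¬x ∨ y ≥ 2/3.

x = 0, y = 0 ↦ 1  ≥
x = 0, y = 1/3 ↦ 1  ≥
x = 0, y = 2/3 ↦ 1  ≥
x = 0, y = 1 ↦ 1  ≥
x = 1/3, y = 0 ↦ 2/3  ≥
x = 1/3, y = 1/3 ↦ 2/3  ≥
x = 1/3, y = 2/3 ↦ 2/3  ≥
x = 1/3, y = 1 ↦ 1  ≥
x = 2/3, y = 0 ↦ 1/3  <
x = 2/3, y = 1/3 ↦ 1/3  <
x = 2/3, y = 2/3 ↦ 2/3  ≥
x = 2/3, y = 1 ↦ 1  ≥
x = 1, y = 0 ↦ 0  <
x = 1, y = 1/3 ↦ 1/3  <
x = 1, y = 2/3 ↦ 2/3  ≥
x = 1, y = 1 ↦ 1  ≥
So 12 of the 16 assignments meet the threshold.

12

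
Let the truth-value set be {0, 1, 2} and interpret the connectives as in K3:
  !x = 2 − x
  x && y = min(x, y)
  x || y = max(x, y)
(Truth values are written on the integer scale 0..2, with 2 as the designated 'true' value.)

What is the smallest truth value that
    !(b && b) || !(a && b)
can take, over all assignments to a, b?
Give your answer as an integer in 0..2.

0

Take a = 2, b = 2:
b && b = 2 && 2 = 2
!(b && b) = !2 = 0
a && b = 2 && 2 = 2
!(a && b) = !2 = 0
!(b && b) || !(a && b) = 0 || 0 = 0
No assignment yields a value below 0, so this is the minimum.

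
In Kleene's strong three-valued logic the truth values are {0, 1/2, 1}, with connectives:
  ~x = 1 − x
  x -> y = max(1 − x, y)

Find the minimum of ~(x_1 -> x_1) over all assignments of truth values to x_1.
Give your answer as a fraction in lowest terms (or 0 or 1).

0

Take x_1 = 0:
x_1 -> x_1 = 0 -> 0 = 1
~(x_1 -> x_1) = ~1 = 0
No assignment yields a value below 0, so this is the minimum.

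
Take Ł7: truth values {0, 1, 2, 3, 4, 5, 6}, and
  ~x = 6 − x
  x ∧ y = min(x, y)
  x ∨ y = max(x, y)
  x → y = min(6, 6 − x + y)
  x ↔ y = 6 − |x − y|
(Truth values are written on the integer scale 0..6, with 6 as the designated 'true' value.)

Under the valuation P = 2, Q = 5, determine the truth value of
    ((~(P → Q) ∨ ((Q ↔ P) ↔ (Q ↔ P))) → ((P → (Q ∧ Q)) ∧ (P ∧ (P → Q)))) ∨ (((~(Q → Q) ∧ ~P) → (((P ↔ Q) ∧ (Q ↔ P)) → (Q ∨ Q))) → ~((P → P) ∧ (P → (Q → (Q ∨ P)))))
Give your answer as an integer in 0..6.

P → Q = 2 → 5 = 6
~(P → Q) = ~6 = 0
Q ↔ P = 5 ↔ 2 = 3
Q ↔ P = 5 ↔ 2 = 3
(Q ↔ P) ↔ (Q ↔ P) = 3 ↔ 3 = 6
~(P → Q) ∨ ((Q ↔ P) ↔ (Q ↔ P)) = 0 ∨ 6 = 6
Q ∧ Q = 5 ∧ 5 = 5
P → (Q ∧ Q) = 2 → 5 = 6
P → Q = 2 → 5 = 6
P ∧ (P → Q) = 2 ∧ 6 = 2
(P → (Q ∧ Q)) ∧ (P ∧ (P → Q)) = 6 ∧ 2 = 2
(~(P → Q) ∨ ((Q ↔ P) ↔ (Q ↔ P))) → ((P → (Q ∧ Q)) ∧ (P ∧ (P → Q))) = 6 → 2 = 2
Q → Q = 5 → 5 = 6
~(Q → Q) = ~6 = 0
~P = ~2 = 4
~(Q → Q) ∧ ~P = 0 ∧ 4 = 0
P ↔ Q = 2 ↔ 5 = 3
Q ↔ P = 5 ↔ 2 = 3
(P ↔ Q) ∧ (Q ↔ P) = 3 ∧ 3 = 3
Q ∨ Q = 5 ∨ 5 = 5
((P ↔ Q) ∧ (Q ↔ P)) → (Q ∨ Q) = 3 → 5 = 6
(~(Q → Q) ∧ ~P) → (((P ↔ Q) ∧ (Q ↔ P)) → (Q ∨ Q)) = 0 → 6 = 6
P → P = 2 → 2 = 6
Q ∨ P = 5 ∨ 2 = 5
Q → (Q ∨ P) = 5 → 5 = 6
P → (Q → (Q ∨ P)) = 2 → 6 = 6
(P → P) ∧ (P → (Q → (Q ∨ P))) = 6 ∧ 6 = 6
~((P → P) ∧ (P → (Q → (Q ∨ P)))) = ~6 = 0
((~(Q → Q) ∧ ~P) → (((P ↔ Q) ∧ (Q ↔ P)) → (Q ∨ Q))) → ~((P → P) ∧ (P → (Q → (Q ∨ P)))) = 6 → 0 = 0
((~(P → Q) ∨ ((Q ↔ P) ↔ (Q ↔ P))) → ((P → (Q ∧ Q)) ∧ (P ∧ (P → Q)))) ∨ (((~(Q → Q) ∧ ~P) → (((P ↔ Q) ∧ (Q ↔ P)) → (Q ∨ Q))) → ~((P → P) ∧ (P → (Q → (Q ∨ P))))) = 2 ∨ 0 = 2

2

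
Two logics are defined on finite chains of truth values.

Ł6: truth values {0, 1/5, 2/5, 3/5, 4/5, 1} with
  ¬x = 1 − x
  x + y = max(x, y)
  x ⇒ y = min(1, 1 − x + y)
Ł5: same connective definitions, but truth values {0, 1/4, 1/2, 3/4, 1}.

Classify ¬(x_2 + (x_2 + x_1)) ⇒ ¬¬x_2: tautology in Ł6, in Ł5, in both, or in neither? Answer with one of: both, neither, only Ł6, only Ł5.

In Ł6: at x_1 = 0, x_2 = 0 the value is 0 — not a tautology.
In Ł5: at x_1 = 0, x_2 = 0 the value is 0 — not a tautology.

neither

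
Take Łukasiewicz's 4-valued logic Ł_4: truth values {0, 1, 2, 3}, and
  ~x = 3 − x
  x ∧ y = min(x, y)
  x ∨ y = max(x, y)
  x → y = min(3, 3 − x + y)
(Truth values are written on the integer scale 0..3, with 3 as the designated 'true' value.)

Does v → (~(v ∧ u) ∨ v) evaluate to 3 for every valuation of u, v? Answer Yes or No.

u = 0, v = 0 ↦ 3
u = 0, v = 1 ↦ 3
u = 0, v = 2 ↦ 3
u = 0, v = 3 ↦ 3
u = 1, v = 0 ↦ 3
u = 1, v = 1 ↦ 3
u = 1, v = 2 ↦ 3
u = 1, v = 3 ↦ 3
u = 2, v = 0 ↦ 3
u = 2, v = 1 ↦ 3
u = 2, v = 2 ↦ 3
u = 2, v = 3 ↦ 3
u = 3, v = 0 ↦ 3
u = 3, v = 1 ↦ 3
u = 3, v = 2 ↦ 3
u = 3, v = 3 ↦ 3
Every assignment gives a value ≥ 3.

Yes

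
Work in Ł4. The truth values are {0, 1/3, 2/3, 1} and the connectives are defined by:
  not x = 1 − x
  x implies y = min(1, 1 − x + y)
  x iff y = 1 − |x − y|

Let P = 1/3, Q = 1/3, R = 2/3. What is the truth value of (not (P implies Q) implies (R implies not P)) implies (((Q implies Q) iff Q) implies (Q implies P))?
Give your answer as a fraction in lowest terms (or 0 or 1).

P implies Q = 1/3 implies 1/3 = 1
not (P implies Q) = not 1 = 0
not P = not 1/3 = 2/3
R implies not P = 2/3 implies 2/3 = 1
not (P implies Q) implies (R implies not P) = 0 implies 1 = 1
Q implies Q = 1/3 implies 1/3 = 1
(Q implies Q) iff Q = 1 iff 1/3 = 1/3
Q implies P = 1/3 implies 1/3 = 1
((Q implies Q) iff Q) implies (Q implies P) = 1/3 implies 1 = 1
(not (P implies Q) implies (R implies not P)) implies (((Q implies Q) iff Q) implies (Q implies P)) = 1 implies 1 = 1

1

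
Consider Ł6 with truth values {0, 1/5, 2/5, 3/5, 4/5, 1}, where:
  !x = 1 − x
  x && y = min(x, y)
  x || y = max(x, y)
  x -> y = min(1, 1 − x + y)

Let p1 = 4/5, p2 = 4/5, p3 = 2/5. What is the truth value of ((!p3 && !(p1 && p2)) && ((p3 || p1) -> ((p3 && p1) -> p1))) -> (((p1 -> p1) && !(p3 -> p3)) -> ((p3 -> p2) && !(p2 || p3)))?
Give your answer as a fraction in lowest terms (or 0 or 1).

!p3 = !2/5 = 3/5
p1 && p2 = 4/5 && 4/5 = 4/5
!(p1 && p2) = !4/5 = 1/5
!p3 && !(p1 && p2) = 3/5 && 1/5 = 1/5
p3 || p1 = 2/5 || 4/5 = 4/5
p3 && p1 = 2/5 && 4/5 = 2/5
(p3 && p1) -> p1 = 2/5 -> 4/5 = 1
(p3 || p1) -> ((p3 && p1) -> p1) = 4/5 -> 1 = 1
(!p3 && !(p1 && p2)) && ((p3 || p1) -> ((p3 && p1) -> p1)) = 1/5 && 1 = 1/5
p1 -> p1 = 4/5 -> 4/5 = 1
p3 -> p3 = 2/5 -> 2/5 = 1
!(p3 -> p3) = !1 = 0
(p1 -> p1) && !(p3 -> p3) = 1 && 0 = 0
p3 -> p2 = 2/5 -> 4/5 = 1
p2 || p3 = 4/5 || 2/5 = 4/5
!(p2 || p3) = !4/5 = 1/5
(p3 -> p2) && !(p2 || p3) = 1 && 1/5 = 1/5
((p1 -> p1) && !(p3 -> p3)) -> ((p3 -> p2) && !(p2 || p3)) = 0 -> 1/5 = 1
((!p3 && !(p1 && p2)) && ((p3 || p1) -> ((p3 && p1) -> p1))) -> (((p1 -> p1) && !(p3 -> p3)) -> ((p3 -> p2) && !(p2 || p3))) = 1/5 -> 1 = 1

1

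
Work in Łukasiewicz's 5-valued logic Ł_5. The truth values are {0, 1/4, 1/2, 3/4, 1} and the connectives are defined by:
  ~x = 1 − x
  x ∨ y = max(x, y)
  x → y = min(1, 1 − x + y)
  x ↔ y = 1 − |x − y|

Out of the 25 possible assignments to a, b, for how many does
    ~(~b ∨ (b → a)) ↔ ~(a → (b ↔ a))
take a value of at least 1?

value 1: 9 assignments (counts)
value 3/4: 6 assignments
value 1/2: 5 assignments
value 1/4: 3 assignments
value 0: 2 assignments
So 9 of the 25 assignments meet the threshold.

9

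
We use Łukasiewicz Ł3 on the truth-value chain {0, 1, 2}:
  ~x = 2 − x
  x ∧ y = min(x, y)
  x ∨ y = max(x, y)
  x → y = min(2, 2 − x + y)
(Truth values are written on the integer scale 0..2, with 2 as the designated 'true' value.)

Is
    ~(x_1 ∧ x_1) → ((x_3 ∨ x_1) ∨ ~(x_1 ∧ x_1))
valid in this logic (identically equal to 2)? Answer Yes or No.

Yes

x_1 = 0, x_3 = 0 ↦ 2
x_1 = 0, x_3 = 1 ↦ 2
x_1 = 0, x_3 = 2 ↦ 2
x_1 = 1, x_3 = 0 ↦ 2
x_1 = 1, x_3 = 1 ↦ 2
x_1 = 1, x_3 = 2 ↦ 2
x_1 = 2, x_3 = 0 ↦ 2
x_1 = 2, x_3 = 1 ↦ 2
x_1 = 2, x_3 = 2 ↦ 2
Every assignment gives a value ≥ 2.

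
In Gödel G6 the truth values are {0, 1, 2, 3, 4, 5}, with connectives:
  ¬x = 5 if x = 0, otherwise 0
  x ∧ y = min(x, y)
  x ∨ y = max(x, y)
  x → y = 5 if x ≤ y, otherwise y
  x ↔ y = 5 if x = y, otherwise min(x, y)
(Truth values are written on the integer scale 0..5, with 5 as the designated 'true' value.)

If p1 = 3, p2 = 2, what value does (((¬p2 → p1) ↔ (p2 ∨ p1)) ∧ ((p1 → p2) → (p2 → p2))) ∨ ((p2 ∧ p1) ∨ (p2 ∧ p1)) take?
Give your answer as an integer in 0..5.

¬p2 = ¬2 = 0
¬p2 → p1 = 0 → 3 = 5
p2 ∨ p1 = 2 ∨ 3 = 3
(¬p2 → p1) ↔ (p2 ∨ p1) = 5 ↔ 3 = 3
p1 → p2 = 3 → 2 = 2
p2 → p2 = 2 → 2 = 5
(p1 → p2) → (p2 → p2) = 2 → 5 = 5
((¬p2 → p1) ↔ (p2 ∨ p1)) ∧ ((p1 → p2) → (p2 → p2)) = 3 ∧ 5 = 3
p2 ∧ p1 = 2 ∧ 3 = 2
p2 ∧ p1 = 2 ∧ 3 = 2
(p2 ∧ p1) ∨ (p2 ∧ p1) = 2 ∨ 2 = 2
(((¬p2 → p1) ↔ (p2 ∨ p1)) ∧ ((p1 → p2) → (p2 → p2))) ∨ ((p2 ∧ p1) ∨ (p2 ∧ p1)) = 3 ∨ 2 = 3

3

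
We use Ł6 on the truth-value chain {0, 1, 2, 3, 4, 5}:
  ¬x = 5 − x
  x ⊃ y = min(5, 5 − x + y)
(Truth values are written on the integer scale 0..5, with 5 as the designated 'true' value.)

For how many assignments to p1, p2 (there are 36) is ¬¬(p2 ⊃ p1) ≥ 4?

26

value 5: 21 assignments (counts)
value 4: 5 assignments (counts)
value 3: 4 assignments
value 2: 3 assignments
value 1: 2 assignments
value 0: 1 assignment
So 26 of the 36 assignments meet the threshold.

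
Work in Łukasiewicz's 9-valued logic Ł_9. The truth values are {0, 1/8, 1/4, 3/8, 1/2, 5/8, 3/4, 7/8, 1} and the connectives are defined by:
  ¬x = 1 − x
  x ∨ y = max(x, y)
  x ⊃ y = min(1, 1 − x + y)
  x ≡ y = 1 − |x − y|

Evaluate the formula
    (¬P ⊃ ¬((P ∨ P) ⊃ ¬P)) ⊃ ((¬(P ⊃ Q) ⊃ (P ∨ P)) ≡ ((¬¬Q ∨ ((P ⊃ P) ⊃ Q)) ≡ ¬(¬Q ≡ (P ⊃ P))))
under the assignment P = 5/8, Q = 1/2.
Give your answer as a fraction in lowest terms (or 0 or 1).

¬P = ¬5/8 = 3/8
P ∨ P = 5/8 ∨ 5/8 = 5/8
¬P = ¬5/8 = 3/8
(P ∨ P) ⊃ ¬P = 5/8 ⊃ 3/8 = 3/4
¬((P ∨ P) ⊃ ¬P) = ¬3/4 = 1/4
¬P ⊃ ¬((P ∨ P) ⊃ ¬P) = 3/8 ⊃ 1/4 = 7/8
P ⊃ Q = 5/8 ⊃ 1/2 = 7/8
¬(P ⊃ Q) = ¬7/8 = 1/8
P ∨ P = 5/8 ∨ 5/8 = 5/8
¬(P ⊃ Q) ⊃ (P ∨ P) = 1/8 ⊃ 5/8 = 1
¬Q = ¬1/2 = 1/2
¬¬Q = ¬1/2 = 1/2
P ⊃ P = 5/8 ⊃ 5/8 = 1
(P ⊃ P) ⊃ Q = 1 ⊃ 1/2 = 1/2
¬¬Q ∨ ((P ⊃ P) ⊃ Q) = 1/2 ∨ 1/2 = 1/2
¬Q = ¬1/2 = 1/2
P ⊃ P = 5/8 ⊃ 5/8 = 1
¬Q ≡ (P ⊃ P) = 1/2 ≡ 1 = 1/2
¬(¬Q ≡ (P ⊃ P)) = ¬1/2 = 1/2
(¬¬Q ∨ ((P ⊃ P) ⊃ Q)) ≡ ¬(¬Q ≡ (P ⊃ P)) = 1/2 ≡ 1/2 = 1
(¬(P ⊃ Q) ⊃ (P ∨ P)) ≡ ((¬¬Q ∨ ((P ⊃ P) ⊃ Q)) ≡ ¬(¬Q ≡ (P ⊃ P))) = 1 ≡ 1 = 1
(¬P ⊃ ¬((P ∨ P) ⊃ ¬P)) ⊃ ((¬(P ⊃ Q) ⊃ (P ∨ P)) ≡ ((¬¬Q ∨ ((P ⊃ P) ⊃ Q)) ≡ ¬(¬Q ≡ (P ⊃ P)))) = 7/8 ⊃ 1 = 1

1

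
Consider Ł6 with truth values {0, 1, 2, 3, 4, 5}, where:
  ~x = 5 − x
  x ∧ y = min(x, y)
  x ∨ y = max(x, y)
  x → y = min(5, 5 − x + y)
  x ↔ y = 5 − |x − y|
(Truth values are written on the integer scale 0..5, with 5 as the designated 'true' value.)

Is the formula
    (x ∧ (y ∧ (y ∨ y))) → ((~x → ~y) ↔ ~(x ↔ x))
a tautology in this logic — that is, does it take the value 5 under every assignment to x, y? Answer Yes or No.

Counterexample: take x = 1, y = 1.
y ∨ y = 1 ∨ 1 = 1
y ∧ (y ∨ y) = 1 ∧ 1 = 1
x ∧ (y ∧ (y ∨ y)) = 1 ∧ 1 = 1
~x = ~1 = 4
~y = ~1 = 4
~x → ~y = 4 → 4 = 5
x ↔ x = 1 ↔ 1 = 5
~(x ↔ x) = ~5 = 0
(~x → ~y) ↔ ~(x ↔ x) = 5 ↔ 0 = 0
(x ∧ (y ∧ (y ∨ y))) → ((~x → ~y) ↔ ~(x ↔ x)) = 1 → 0 = 4
This gives 4 ≠ 5.

No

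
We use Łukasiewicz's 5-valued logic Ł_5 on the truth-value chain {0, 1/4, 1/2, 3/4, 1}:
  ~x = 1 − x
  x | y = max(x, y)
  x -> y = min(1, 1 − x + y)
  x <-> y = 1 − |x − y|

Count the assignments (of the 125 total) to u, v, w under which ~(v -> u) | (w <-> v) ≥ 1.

value 1: 29 assignments (counts)
value 3/4: 44 assignments
value 1/2: 30 assignments
value 1/4: 16 assignments
value 0: 6 assignments
So 29 of the 125 assignments meet the threshold.

29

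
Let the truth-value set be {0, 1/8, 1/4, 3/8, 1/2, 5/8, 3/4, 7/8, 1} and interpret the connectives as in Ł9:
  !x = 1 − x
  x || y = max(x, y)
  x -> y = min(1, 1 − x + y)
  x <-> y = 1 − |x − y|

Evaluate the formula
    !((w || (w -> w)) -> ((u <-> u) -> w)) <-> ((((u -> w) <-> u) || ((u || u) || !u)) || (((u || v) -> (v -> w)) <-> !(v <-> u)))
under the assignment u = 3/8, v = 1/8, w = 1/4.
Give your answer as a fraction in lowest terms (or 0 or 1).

w -> w = 1/4 -> 1/4 = 1
w || (w -> w) = 1/4 || 1 = 1
u <-> u = 3/8 <-> 3/8 = 1
(u <-> u) -> w = 1 -> 1/4 = 1/4
(w || (w -> w)) -> ((u <-> u) -> w) = 1 -> 1/4 = 1/4
!((w || (w -> w)) -> ((u <-> u) -> w)) = !1/4 = 3/4
u -> w = 3/8 -> 1/4 = 7/8
(u -> w) <-> u = 7/8 <-> 3/8 = 1/2
u || u = 3/8 || 3/8 = 3/8
!u = !3/8 = 5/8
(u || u) || !u = 3/8 || 5/8 = 5/8
((u -> w) <-> u) || ((u || u) || !u) = 1/2 || 5/8 = 5/8
u || v = 3/8 || 1/8 = 3/8
v -> w = 1/8 -> 1/4 = 1
(u || v) -> (v -> w) = 3/8 -> 1 = 1
v <-> u = 1/8 <-> 3/8 = 3/4
!(v <-> u) = !3/4 = 1/4
((u || v) -> (v -> w)) <-> !(v <-> u) = 1 <-> 1/4 = 1/4
(((u -> w) <-> u) || ((u || u) || !u)) || (((u || v) -> (v -> w)) <-> !(v <-> u)) = 5/8 || 1/4 = 5/8
!((w || (w -> w)) -> ((u <-> u) -> w)) <-> ((((u -> w) <-> u) || ((u || u) || !u)) || (((u || v) -> (v -> w)) <-> !(v <-> u))) = 3/4 <-> 5/8 = 7/8

7/8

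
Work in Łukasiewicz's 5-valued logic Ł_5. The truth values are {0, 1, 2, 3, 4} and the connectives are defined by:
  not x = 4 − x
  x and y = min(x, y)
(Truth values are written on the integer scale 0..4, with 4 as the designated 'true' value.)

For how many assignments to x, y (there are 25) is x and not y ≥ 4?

1

value 4: 1 assignment (counts)
value 3: 3 assignments
value 2: 5 assignments
value 1: 7 assignments
value 0: 9 assignments
So 1 of the 25 assignments meets the threshold.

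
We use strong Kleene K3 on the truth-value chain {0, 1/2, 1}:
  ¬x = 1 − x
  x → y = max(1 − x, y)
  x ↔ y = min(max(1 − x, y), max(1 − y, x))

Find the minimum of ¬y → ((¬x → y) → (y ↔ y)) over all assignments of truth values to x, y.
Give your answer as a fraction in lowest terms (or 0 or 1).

1/2

Take x = 0, y = 1/2:
¬y = ¬1/2 = 1/2
¬x = ¬0 = 1
¬x → y = 1 → 1/2 = 1/2
y ↔ y = 1/2 ↔ 1/2 = 1/2
(¬x → y) → (y ↔ y) = 1/2 → 1/2 = 1/2
¬y → ((¬x → y) → (y ↔ y)) = 1/2 → 1/2 = 1/2
No assignment yields a value below 1/2, so this is the minimum.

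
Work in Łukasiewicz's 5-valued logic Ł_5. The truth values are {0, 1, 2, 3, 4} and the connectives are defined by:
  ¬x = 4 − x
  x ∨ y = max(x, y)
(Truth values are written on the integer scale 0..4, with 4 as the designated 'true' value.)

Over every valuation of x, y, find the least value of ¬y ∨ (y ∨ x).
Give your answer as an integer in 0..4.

2

Take x = 0, y = 2:
¬y = ¬2 = 2
y ∨ x = 2 ∨ 0 = 2
¬y ∨ (y ∨ x) = 2 ∨ 2 = 2
No assignment yields a value below 2, so this is the minimum.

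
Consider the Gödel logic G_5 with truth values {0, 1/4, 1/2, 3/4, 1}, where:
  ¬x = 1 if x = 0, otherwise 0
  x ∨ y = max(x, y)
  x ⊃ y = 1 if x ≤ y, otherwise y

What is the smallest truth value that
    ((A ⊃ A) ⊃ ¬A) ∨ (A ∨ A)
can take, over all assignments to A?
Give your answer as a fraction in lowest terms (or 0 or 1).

Take A = 1/4:
A ⊃ A = 1/4 ⊃ 1/4 = 1
¬A = ¬1/4 = 0
(A ⊃ A) ⊃ ¬A = 1 ⊃ 0 = 0
A ∨ A = 1/4 ∨ 1/4 = 1/4
((A ⊃ A) ⊃ ¬A) ∨ (A ∨ A) = 0 ∨ 1/4 = 1/4
No assignment yields a value below 1/4, so this is the minimum.

1/4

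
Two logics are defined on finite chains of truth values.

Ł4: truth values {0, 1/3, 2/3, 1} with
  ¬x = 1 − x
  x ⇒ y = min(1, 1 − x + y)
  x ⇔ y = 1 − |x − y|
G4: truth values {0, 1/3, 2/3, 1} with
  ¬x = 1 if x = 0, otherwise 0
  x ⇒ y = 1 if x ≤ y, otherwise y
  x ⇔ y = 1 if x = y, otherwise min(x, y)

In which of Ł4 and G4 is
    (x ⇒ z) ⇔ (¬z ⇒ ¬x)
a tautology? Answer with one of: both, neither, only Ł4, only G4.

In Ł4: every assignment gives 1 — tautology.
In G4: at x = 2/3, z = 1/3 the value is 1/3 — not a tautology.

only Ł4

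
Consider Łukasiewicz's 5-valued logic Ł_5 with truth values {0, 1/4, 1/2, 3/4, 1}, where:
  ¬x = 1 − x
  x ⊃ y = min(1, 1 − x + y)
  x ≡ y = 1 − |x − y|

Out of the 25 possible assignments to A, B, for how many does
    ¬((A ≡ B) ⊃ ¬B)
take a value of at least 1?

value 1: 1 assignment (counts)
value 3/4: 2 assignments
value 1/2: 4 assignments
value 1/4: 5 assignments
value 0: 13 assignments
So 1 of the 25 assignments meets the threshold.

1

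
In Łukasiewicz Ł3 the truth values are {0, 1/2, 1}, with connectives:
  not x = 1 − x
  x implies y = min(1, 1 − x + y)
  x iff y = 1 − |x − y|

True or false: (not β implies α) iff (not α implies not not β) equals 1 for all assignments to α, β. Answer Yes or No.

Yes

α = 0, β = 0 ↦ 1
α = 0, β = 1/2 ↦ 1
α = 0, β = 1 ↦ 1
α = 1/2, β = 0 ↦ 1
α = 1/2, β = 1/2 ↦ 1
α = 1/2, β = 1 ↦ 1
α = 1, β = 0 ↦ 1
α = 1, β = 1/2 ↦ 1
α = 1, β = 1 ↦ 1
Every assignment gives a value ≥ 1.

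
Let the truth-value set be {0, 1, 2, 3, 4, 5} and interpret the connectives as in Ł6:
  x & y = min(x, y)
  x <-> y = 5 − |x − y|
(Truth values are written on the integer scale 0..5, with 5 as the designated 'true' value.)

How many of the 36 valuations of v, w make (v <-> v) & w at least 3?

value 5: 6 assignments (counts)
value 4: 6 assignments (counts)
value 3: 6 assignments (counts)
value 2: 6 assignments
value 1: 6 assignments
value 0: 6 assignments
So 18 of the 36 assignments meet the threshold.

18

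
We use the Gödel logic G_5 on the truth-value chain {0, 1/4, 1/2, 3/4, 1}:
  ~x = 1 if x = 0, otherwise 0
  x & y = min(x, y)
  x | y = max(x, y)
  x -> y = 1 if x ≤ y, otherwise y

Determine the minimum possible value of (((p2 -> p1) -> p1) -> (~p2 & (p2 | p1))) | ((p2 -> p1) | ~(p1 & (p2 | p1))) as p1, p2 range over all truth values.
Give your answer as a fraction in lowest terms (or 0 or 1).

1/4

Take p1 = 1/4, p2 = 1/2:
p2 -> p1 = 1/2 -> 1/4 = 1/4
(p2 -> p1) -> p1 = 1/4 -> 1/4 = 1
~p2 = ~1/2 = 0
p2 | p1 = 1/2 | 1/4 = 1/2
~p2 & (p2 | p1) = 0 & 1/2 = 0
((p2 -> p1) -> p1) -> (~p2 & (p2 | p1)) = 1 -> 0 = 0
p2 -> p1 = 1/2 -> 1/4 = 1/4
p2 | p1 = 1/2 | 1/4 = 1/2
p1 & (p2 | p1) = 1/4 & 1/2 = 1/4
~(p1 & (p2 | p1)) = ~1/4 = 0
(p2 -> p1) | ~(p1 & (p2 | p1)) = 1/4 | 0 = 1/4
(((p2 -> p1) -> p1) -> (~p2 & (p2 | p1))) | ((p2 -> p1) | ~(p1 & (p2 | p1))) = 0 | 1/4 = 1/4
No assignment yields a value below 1/4, so this is the minimum.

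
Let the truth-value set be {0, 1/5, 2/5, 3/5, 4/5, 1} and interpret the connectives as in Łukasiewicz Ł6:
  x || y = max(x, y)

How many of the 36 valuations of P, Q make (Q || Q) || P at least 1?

11

value 1: 11 assignments (counts)
value 4/5: 9 assignments
value 3/5: 7 assignments
value 2/5: 5 assignments
value 1/5: 3 assignments
value 0: 1 assignment
So 11 of the 36 assignments meet the threshold.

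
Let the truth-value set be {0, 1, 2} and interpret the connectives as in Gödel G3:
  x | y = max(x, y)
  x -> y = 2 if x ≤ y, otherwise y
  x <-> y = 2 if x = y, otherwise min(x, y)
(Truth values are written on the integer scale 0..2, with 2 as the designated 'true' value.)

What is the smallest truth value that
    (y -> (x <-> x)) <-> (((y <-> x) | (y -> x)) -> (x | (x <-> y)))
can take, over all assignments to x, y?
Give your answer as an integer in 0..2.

1

Take x = 1, y = 0:
x <-> x = 1 <-> 1 = 2
y -> (x <-> x) = 0 -> 2 = 2
y <-> x = 0 <-> 1 = 0
y -> x = 0 -> 1 = 2
(y <-> x) | (y -> x) = 0 | 2 = 2
x <-> y = 1 <-> 0 = 0
x | (x <-> y) = 1 | 0 = 1
((y <-> x) | (y -> x)) -> (x | (x <-> y)) = 2 -> 1 = 1
(y -> (x <-> x)) <-> (((y <-> x) | (y -> x)) -> (x | (x <-> y))) = 2 <-> 1 = 1
No assignment yields a value below 1, so this is the minimum.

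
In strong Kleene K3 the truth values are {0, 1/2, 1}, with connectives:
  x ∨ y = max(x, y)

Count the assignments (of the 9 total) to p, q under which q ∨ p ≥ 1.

p = 0, q = 0 ↦ 0  <
p = 0, q = 1/2 ↦ 1/2  <
p = 0, q = 1 ↦ 1  ≥
p = 1/2, q = 0 ↦ 1/2  <
p = 1/2, q = 1/2 ↦ 1/2  <
p = 1/2, q = 1 ↦ 1  ≥
p = 1, q = 0 ↦ 1  ≥
p = 1, q = 1/2 ↦ 1  ≥
p = 1, q = 1 ↦ 1  ≥
So 5 of the 9 assignments meet the threshold.

5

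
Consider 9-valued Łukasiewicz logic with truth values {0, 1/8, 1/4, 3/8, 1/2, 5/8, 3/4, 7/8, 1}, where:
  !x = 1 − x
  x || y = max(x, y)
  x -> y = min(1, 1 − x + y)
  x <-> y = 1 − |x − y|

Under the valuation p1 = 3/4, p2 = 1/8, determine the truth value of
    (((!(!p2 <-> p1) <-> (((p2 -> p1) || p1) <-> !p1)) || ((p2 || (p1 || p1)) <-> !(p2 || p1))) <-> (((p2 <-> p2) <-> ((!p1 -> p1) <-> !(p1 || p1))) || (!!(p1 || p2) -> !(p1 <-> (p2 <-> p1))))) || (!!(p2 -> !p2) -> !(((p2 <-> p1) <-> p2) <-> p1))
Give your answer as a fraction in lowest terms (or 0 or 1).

3/4

!p2 = !1/8 = 7/8
!p2 <-> p1 = 7/8 <-> 3/4 = 7/8
!(!p2 <-> p1) = !7/8 = 1/8
p2 -> p1 = 1/8 -> 3/4 = 1
(p2 -> p1) || p1 = 1 || 3/4 = 1
!p1 = !3/4 = 1/4
((p2 -> p1) || p1) <-> !p1 = 1 <-> 1/4 = 1/4
!(!p2 <-> p1) <-> (((p2 -> p1) || p1) <-> !p1) = 1/8 <-> 1/4 = 7/8
p1 || p1 = 3/4 || 3/4 = 3/4
p2 || (p1 || p1) = 1/8 || 3/4 = 3/4
p2 || p1 = 1/8 || 3/4 = 3/4
!(p2 || p1) = !3/4 = 1/4
(p2 || (p1 || p1)) <-> !(p2 || p1) = 3/4 <-> 1/4 = 1/2
(!(!p2 <-> p1) <-> (((p2 -> p1) || p1) <-> !p1)) || ((p2 || (p1 || p1)) <-> !(p2 || p1)) = 7/8 || 1/2 = 7/8
p2 <-> p2 = 1/8 <-> 1/8 = 1
!p1 = !3/4 = 1/4
!p1 -> p1 = 1/4 -> 3/4 = 1
p1 || p1 = 3/4 || 3/4 = 3/4
!(p1 || p1) = !3/4 = 1/4
(!p1 -> p1) <-> !(p1 || p1) = 1 <-> 1/4 = 1/4
(p2 <-> p2) <-> ((!p1 -> p1) <-> !(p1 || p1)) = 1 <-> 1/4 = 1/4
p1 || p2 = 3/4 || 1/8 = 3/4
!(p1 || p2) = !3/4 = 1/4
!!(p1 || p2) = !1/4 = 3/4
p2 <-> p1 = 1/8 <-> 3/4 = 3/8
p1 <-> (p2 <-> p1) = 3/4 <-> 3/8 = 5/8
!(p1 <-> (p2 <-> p1)) = !5/8 = 3/8
!!(p1 || p2) -> !(p1 <-> (p2 <-> p1)) = 3/4 -> 3/8 = 5/8
((p2 <-> p2) <-> ((!p1 -> p1) <-> !(p1 || p1))) || (!!(p1 || p2) -> !(p1 <-> (p2 <-> p1))) = 1/4 || 5/8 = 5/8
((!(!p2 <-> p1) <-> (((p2 -> p1) || p1) <-> !p1)) || ((p2 || (p1 || p1)) <-> !(p2 || p1))) <-> (((p2 <-> p2) <-> ((!p1 -> p1) <-> !(p1 || p1))) || (!!(p1 || p2) -> !(p1 <-> (p2 <-> p1)))) = 7/8 <-> 5/8 = 3/4
!p2 = !1/8 = 7/8
p2 -> !p2 = 1/8 -> 7/8 = 1
!(p2 -> !p2) = !1 = 0
!!(p2 -> !p2) = !0 = 1
p2 <-> p1 = 1/8 <-> 3/4 = 3/8
(p2 <-> p1) <-> p2 = 3/8 <-> 1/8 = 3/4
((p2 <-> p1) <-> p2) <-> p1 = 3/4 <-> 3/4 = 1
!(((p2 <-> p1) <-> p2) <-> p1) = !1 = 0
!!(p2 -> !p2) -> !(((p2 <-> p1) <-> p2) <-> p1) = 1 -> 0 = 0
(((!(!p2 <-> p1) <-> (((p2 -> p1) || p1) <-> !p1)) || ((p2 || (p1 || p1)) <-> !(p2 || p1))) <-> (((p2 <-> p2) <-> ((!p1 -> p1) <-> !(p1 || p1))) || (!!(p1 || p2) -> !(p1 <-> (p2 <-> p1))))) || (!!(p2 -> !p2) -> !(((p2 <-> p1) <-> p2) <-> p1)) = 3/4 || 0 = 3/4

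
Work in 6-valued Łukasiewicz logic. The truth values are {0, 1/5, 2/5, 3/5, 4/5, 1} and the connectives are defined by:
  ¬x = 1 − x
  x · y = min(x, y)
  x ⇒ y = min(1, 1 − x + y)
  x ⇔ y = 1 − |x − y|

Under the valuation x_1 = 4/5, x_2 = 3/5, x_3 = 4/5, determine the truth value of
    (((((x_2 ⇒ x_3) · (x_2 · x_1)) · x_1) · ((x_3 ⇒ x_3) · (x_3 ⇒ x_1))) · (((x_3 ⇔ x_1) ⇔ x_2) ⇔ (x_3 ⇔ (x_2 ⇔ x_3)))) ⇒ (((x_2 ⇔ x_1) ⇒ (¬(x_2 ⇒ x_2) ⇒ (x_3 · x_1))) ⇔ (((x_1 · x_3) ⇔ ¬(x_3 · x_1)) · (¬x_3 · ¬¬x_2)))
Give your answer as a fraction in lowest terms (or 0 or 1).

3/5

x_2 ⇒ x_3 = 3/5 ⇒ 4/5 = 1
x_2 · x_1 = 3/5 · 4/5 = 3/5
(x_2 ⇒ x_3) · (x_2 · x_1) = 1 · 3/5 = 3/5
((x_2 ⇒ x_3) · (x_2 · x_1)) · x_1 = 3/5 · 4/5 = 3/5
x_3 ⇒ x_3 = 4/5 ⇒ 4/5 = 1
x_3 ⇒ x_1 = 4/5 ⇒ 4/5 = 1
(x_3 ⇒ x_3) · (x_3 ⇒ x_1) = 1 · 1 = 1
(((x_2 ⇒ x_3) · (x_2 · x_1)) · x_1) · ((x_3 ⇒ x_3) · (x_3 ⇒ x_1)) = 3/5 · 1 = 3/5
x_3 ⇔ x_1 = 4/5 ⇔ 4/5 = 1
(x_3 ⇔ x_1) ⇔ x_2 = 1 ⇔ 3/5 = 3/5
x_2 ⇔ x_3 = 3/5 ⇔ 4/5 = 4/5
x_3 ⇔ (x_2 ⇔ x_3) = 4/5 ⇔ 4/5 = 1
((x_3 ⇔ x_1) ⇔ x_2) ⇔ (x_3 ⇔ (x_2 ⇔ x_3)) = 3/5 ⇔ 1 = 3/5
((((x_2 ⇒ x_3) · (x_2 · x_1)) · x_1) · ((x_3 ⇒ x_3) · (x_3 ⇒ x_1))) · (((x_3 ⇔ x_1) ⇔ x_2) ⇔ (x_3 ⇔ (x_2 ⇔ x_3))) = 3/5 · 3/5 = 3/5
x_2 ⇔ x_1 = 3/5 ⇔ 4/5 = 4/5
x_2 ⇒ x_2 = 3/5 ⇒ 3/5 = 1
¬(x_2 ⇒ x_2) = ¬1 = 0
x_3 · x_1 = 4/5 · 4/5 = 4/5
¬(x_2 ⇒ x_2) ⇒ (x_3 · x_1) = 0 ⇒ 4/5 = 1
(x_2 ⇔ x_1) ⇒ (¬(x_2 ⇒ x_2) ⇒ (x_3 · x_1)) = 4/5 ⇒ 1 = 1
x_1 · x_3 = 4/5 · 4/5 = 4/5
x_3 · x_1 = 4/5 · 4/5 = 4/5
¬(x_3 · x_1) = ¬4/5 = 1/5
(x_1 · x_3) ⇔ ¬(x_3 · x_1) = 4/5 ⇔ 1/5 = 2/5
¬x_3 = ¬4/5 = 1/5
¬x_2 = ¬3/5 = 2/5
¬¬x_2 = ¬2/5 = 3/5
¬x_3 · ¬¬x_2 = 1/5 · 3/5 = 1/5
((x_1 · x_3) ⇔ ¬(x_3 · x_1)) · (¬x_3 · ¬¬x_2) = 2/5 · 1/5 = 1/5
((x_2 ⇔ x_1) ⇒ (¬(x_2 ⇒ x_2) ⇒ (x_3 · x_1))) ⇔ (((x_1 · x_3) ⇔ ¬(x_3 · x_1)) · (¬x_3 · ¬¬x_2)) = 1 ⇔ 1/5 = 1/5
(((((x_2 ⇒ x_3) · (x_2 · x_1)) · x_1) · ((x_3 ⇒ x_3) · (x_3 ⇒ x_1))) · (((x_3 ⇔ x_1) ⇔ x_2) ⇔ (x_3 ⇔ (x_2 ⇔ x_3)))) ⇒ (((x_2 ⇔ x_1) ⇒ (¬(x_2 ⇒ x_2) ⇒ (x_3 · x_1))) ⇔ (((x_1 · x_3) ⇔ ¬(x_3 · x_1)) · (¬x_3 · ¬¬x_2))) = 3/5 ⇒ 1/5 = 3/5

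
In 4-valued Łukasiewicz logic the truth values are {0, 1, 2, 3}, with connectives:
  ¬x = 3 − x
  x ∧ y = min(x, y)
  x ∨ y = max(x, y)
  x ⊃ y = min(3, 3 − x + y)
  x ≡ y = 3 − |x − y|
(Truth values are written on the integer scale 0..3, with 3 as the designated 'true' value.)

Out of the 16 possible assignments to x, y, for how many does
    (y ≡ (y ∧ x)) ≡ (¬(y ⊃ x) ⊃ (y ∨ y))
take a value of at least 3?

10

x = 0, y = 0 ↦ 3  ≥
x = 0, y = 1 ↦ 2  <
x = 0, y = 2 ↦ 1  <
x = 0, y = 3 ↦ 0  <
x = 1, y = 0 ↦ 3  ≥
x = 1, y = 1 ↦ 3  ≥
x = 1, y = 2 ↦ 2  <
x = 1, y = 3 ↦ 1  <
x = 2, y = 0 ↦ 3  ≥
x = 2, y = 1 ↦ 3  ≥
x = 2, y = 2 ↦ 3  ≥
x = 2, y = 3 ↦ 2  <
x = 3, y = 0 ↦ 3  ≥
x = 3, y = 1 ↦ 3  ≥
x = 3, y = 2 ↦ 3  ≥
x = 3, y = 3 ↦ 3  ≥
So 10 of the 16 assignments meet the threshold.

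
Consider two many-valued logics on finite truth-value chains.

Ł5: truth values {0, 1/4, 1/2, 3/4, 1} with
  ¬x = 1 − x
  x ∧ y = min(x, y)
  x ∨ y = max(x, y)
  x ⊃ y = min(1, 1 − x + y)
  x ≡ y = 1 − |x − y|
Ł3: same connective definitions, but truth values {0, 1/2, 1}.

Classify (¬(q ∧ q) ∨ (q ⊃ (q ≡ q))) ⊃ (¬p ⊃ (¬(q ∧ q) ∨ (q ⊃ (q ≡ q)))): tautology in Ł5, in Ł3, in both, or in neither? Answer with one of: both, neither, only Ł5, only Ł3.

In Ł5: every assignment gives 1 — tautology.
In Ł3: every assignment gives 1 — tautology.

both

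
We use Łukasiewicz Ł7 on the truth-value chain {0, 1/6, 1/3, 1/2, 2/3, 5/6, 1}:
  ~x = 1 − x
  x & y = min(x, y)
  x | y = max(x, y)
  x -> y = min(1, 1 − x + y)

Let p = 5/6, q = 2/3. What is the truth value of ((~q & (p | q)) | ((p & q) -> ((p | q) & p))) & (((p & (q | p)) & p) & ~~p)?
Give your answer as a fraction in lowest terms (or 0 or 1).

5/6

~q = ~2/3 = 1/3
p | q = 5/6 | 2/3 = 5/6
~q & (p | q) = 1/3 & 5/6 = 1/3
p & q = 5/6 & 2/3 = 2/3
p | q = 5/6 | 2/3 = 5/6
(p | q) & p = 5/6 & 5/6 = 5/6
(p & q) -> ((p | q) & p) = 2/3 -> 5/6 = 1
(~q & (p | q)) | ((p & q) -> ((p | q) & p)) = 1/3 | 1 = 1
q | p = 2/3 | 5/6 = 5/6
p & (q | p) = 5/6 & 5/6 = 5/6
(p & (q | p)) & p = 5/6 & 5/6 = 5/6
~p = ~5/6 = 1/6
~~p = ~1/6 = 5/6
((p & (q | p)) & p) & ~~p = 5/6 & 5/6 = 5/6
((~q & (p | q)) | ((p & q) -> ((p | q) & p))) & (((p & (q | p)) & p) & ~~p) = 1 & 5/6 = 5/6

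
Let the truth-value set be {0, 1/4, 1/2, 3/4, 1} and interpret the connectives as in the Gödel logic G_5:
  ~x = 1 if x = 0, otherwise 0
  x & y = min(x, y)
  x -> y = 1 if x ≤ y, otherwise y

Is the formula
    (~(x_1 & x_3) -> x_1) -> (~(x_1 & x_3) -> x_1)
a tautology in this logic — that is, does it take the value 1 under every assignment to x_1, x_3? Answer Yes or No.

At x_1 = 1/4, x_3 = 3/4, for instance:
x_1 & x_3 = 1/4 & 3/4 = 1/4
~(x_1 & x_3) = ~1/4 = 0
~(x_1 & x_3) -> x_1 = 0 -> 1/4 = 1
(~(x_1 & x_3) -> x_1) -> (~(x_1 & x_3) -> x_1) = 1 -> 1 = 1
and checking the remaining 24 assignments likewise gives ≥ 1 in every case.

Yes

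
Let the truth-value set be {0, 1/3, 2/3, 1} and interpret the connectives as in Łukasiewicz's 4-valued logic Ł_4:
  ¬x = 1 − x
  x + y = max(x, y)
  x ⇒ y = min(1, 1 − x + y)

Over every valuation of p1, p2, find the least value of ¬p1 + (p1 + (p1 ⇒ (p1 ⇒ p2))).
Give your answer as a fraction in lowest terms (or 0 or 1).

2/3

Take p1 = 2/3, p2 = 0:
¬p1 = ¬2/3 = 1/3
p1 ⇒ p2 = 2/3 ⇒ 0 = 1/3
p1 ⇒ (p1 ⇒ p2) = 2/3 ⇒ 1/3 = 2/3
p1 + (p1 ⇒ (p1 ⇒ p2)) = 2/3 + 2/3 = 2/3
¬p1 + (p1 + (p1 ⇒ (p1 ⇒ p2))) = 1/3 + 2/3 = 2/3
No assignment yields a value below 2/3, so this is the minimum.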